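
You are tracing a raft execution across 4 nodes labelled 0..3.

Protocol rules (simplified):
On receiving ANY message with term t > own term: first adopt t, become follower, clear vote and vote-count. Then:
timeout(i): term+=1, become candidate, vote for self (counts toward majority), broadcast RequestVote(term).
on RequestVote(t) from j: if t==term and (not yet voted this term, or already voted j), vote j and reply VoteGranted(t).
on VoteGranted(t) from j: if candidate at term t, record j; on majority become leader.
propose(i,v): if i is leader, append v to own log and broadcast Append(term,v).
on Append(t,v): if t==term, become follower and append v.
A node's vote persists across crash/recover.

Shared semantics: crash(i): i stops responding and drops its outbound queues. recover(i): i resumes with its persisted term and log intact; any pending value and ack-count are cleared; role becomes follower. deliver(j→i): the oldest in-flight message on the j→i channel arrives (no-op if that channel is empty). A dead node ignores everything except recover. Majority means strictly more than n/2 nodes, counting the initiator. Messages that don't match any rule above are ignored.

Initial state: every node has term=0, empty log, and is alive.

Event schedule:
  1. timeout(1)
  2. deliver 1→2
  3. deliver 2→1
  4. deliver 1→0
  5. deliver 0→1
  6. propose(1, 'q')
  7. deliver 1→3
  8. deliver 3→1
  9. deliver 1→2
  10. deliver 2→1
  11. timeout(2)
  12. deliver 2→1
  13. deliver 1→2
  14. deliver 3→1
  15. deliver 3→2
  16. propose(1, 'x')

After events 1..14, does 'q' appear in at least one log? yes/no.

yes

e1 timeout(1): 1[cand,t=1,-]
e2 deliver 1→2: 2[foll,t=1,-]
e3 deliver 2→1: ·
e4 deliver 1→0: 0[foll,t=1,-]
e5 deliver 0→1: 1[lead,t=1,-]
e6 propose(1,'q'): 1[lead,t=1,q]
e7 deliver 1→3: 3[foll,t=1,-]
e8 deliver 3→1: ·
e9 deliver 1→2: 2[foll,t=1,q]
e10 deliver 2→1: ·
e11 timeout(2): 2[cand,t=2,q]
e12 deliver 2→1: 1[foll,t=2,q]
e13 deliver 1→2: ·
e14 deliver 3→1: ·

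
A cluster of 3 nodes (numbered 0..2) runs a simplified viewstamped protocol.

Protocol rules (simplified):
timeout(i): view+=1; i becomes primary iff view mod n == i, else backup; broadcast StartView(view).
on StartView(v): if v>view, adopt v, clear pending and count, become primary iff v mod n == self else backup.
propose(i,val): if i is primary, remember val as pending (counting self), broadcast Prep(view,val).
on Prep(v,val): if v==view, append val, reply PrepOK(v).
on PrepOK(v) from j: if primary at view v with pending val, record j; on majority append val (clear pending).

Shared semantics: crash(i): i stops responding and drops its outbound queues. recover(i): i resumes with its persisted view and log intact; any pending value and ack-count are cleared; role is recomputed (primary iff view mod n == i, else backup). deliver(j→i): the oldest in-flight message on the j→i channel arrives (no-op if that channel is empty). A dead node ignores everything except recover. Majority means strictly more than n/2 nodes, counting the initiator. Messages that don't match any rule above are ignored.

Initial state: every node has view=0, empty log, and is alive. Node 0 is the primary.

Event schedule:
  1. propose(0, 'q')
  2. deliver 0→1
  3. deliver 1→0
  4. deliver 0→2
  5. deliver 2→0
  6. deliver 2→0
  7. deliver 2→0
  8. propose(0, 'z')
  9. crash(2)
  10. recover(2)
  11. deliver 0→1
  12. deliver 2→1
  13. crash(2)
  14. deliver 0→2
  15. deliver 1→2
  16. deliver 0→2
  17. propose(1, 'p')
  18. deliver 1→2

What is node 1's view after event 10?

[1] propose(0,'q') → ∅
[2] deliver 0→1 → N1(back v0 [q])
[3] deliver 1→0 → N0(prim v0 [q])
[4] deliver 0→2 → N2(back v0 [q])
[5] deliver 2→0 → ∅
[6] deliver 2→0 → ∅
[7] deliver 2→0 → ∅
[8] propose(0,'z') → ∅
[9] crash(2) → N2(✗back v0 [q])
[10] recover(2) → N2(back v0 [q])

0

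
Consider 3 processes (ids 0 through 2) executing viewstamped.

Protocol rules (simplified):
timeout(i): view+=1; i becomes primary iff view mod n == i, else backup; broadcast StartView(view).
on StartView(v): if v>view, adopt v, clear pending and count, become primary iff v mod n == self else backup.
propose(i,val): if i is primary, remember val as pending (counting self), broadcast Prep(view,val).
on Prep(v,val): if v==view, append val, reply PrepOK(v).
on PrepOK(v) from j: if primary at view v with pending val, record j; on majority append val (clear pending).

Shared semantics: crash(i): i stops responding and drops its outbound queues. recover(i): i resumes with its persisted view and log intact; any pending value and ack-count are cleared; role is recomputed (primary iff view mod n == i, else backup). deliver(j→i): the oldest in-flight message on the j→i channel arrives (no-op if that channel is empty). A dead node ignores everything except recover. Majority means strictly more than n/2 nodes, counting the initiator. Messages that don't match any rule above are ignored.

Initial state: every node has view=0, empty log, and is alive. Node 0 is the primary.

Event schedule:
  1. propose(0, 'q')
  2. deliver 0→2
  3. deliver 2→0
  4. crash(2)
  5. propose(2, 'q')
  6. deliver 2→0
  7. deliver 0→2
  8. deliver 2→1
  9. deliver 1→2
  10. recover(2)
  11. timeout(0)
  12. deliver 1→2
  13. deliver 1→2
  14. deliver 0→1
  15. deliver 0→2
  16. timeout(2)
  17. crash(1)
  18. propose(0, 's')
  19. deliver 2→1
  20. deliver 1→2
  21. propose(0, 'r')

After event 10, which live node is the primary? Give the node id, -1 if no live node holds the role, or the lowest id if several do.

1. propose(0,'q'):  nop
2. deliver 0→2:  <2:back v0 q>
3. deliver 2→0:  <0:prim v0 q>
4. crash(2):  <2:✗back v0 q>
5. propose(2,'q'):  nop
6. deliver 2→0:  nop
7. deliver 0→2:  nop
8. deliver 2→1:  nop
9. deliver 1→2:  nop
10. recover(2):  <2:back v0 q>

0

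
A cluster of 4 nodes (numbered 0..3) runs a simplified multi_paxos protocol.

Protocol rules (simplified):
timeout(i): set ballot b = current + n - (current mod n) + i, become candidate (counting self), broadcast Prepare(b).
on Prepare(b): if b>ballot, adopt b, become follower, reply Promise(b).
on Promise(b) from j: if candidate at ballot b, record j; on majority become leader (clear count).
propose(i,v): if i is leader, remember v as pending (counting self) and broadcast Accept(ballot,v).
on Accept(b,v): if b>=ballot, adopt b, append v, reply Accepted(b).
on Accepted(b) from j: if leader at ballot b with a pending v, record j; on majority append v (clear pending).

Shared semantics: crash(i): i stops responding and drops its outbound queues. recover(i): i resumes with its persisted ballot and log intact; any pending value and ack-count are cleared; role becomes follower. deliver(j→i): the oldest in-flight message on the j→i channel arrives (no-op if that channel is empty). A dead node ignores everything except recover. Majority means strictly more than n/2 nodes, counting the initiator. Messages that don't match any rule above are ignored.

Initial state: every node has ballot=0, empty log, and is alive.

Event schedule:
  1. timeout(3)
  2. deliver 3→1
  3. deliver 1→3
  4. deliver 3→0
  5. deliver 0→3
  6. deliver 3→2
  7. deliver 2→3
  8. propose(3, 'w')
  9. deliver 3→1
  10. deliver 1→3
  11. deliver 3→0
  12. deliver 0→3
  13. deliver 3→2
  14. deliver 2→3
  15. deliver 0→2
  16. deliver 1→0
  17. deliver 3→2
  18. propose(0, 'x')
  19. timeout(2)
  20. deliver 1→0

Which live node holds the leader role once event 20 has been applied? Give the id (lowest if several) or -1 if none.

3

step 1 timeout(3): 3={cand,b=7,log=-}
step 2 deliver 3→1: 1={foll,b=7,log=-}
step 3 deliver 1→3: —
step 4 deliver 3→0: 0={foll,b=7,log=-}
step 5 deliver 0→3: 3={lead,b=7,log=-}
step 6 deliver 3→2: 2={foll,b=7,log=-}
step 7 deliver 2→3: —
step 8 propose(3,'w'): —
step 9 deliver 3→1: 1={foll,b=7,log=w}
step 10 deliver 1→3: —
step 11 deliver 3→0: 0={foll,b=7,log=w}
step 12 deliver 0→3: 3={lead,b=7,log=w}
step 13 deliver 3→2: 2={foll,b=7,log=w}
step 14 deliver 2→3: —
step 15 deliver 0→2: —
step 16 deliver 1→0: —
step 17 deliver 3→2: —
step 18 propose(0,'x'): —
step 19 timeout(2): 2={cand,b=10,log=w}
step 20 deliver 1→0: —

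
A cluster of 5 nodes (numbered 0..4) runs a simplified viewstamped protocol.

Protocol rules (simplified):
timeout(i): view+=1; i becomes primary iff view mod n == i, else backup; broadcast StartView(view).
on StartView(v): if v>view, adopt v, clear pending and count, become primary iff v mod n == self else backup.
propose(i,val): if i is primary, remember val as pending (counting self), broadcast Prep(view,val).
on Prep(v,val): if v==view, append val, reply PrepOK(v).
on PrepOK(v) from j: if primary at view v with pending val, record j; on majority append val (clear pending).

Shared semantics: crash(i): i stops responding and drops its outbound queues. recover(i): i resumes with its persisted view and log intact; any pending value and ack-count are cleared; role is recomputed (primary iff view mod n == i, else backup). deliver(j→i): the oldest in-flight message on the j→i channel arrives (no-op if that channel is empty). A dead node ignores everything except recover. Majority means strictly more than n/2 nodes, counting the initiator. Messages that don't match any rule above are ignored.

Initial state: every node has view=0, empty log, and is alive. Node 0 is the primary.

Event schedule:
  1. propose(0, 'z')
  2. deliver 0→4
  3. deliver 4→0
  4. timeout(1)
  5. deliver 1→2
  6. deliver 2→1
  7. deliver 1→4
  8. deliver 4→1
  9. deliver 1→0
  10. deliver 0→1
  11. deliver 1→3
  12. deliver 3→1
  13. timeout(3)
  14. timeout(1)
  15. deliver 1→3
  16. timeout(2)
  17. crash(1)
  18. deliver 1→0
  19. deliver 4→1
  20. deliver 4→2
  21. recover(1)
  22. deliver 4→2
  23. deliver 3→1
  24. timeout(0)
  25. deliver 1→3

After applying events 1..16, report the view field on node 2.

2

after 1 — propose(0,'z'): ·
after 2 — deliver 0→4: n4:back/v0/[z]
after 3 — deliver 4→0: ·
after 4 — timeout(1): n1:prim/v1/[-]
after 5 — deliver 1→2: n2:back/v1/[-]
after 6 — deliver 2→1: ·
after 7 — deliver 1→4: n4:back/v1/[z]
after 8 — deliver 4→1: ·
after 9 — deliver 1→0: n0:back/v1/[-]
after 10 — deliver 0→1: ·
after 11 — deliver 1→3: n3:back/v1/[-]
after 12 — deliver 3→1: ·
after 13 — timeout(3): n3:back/v2/[-]
after 14 — timeout(1): n1:back/v2/[-]
after 15 — deliver 1→3: ·
after 16 — timeout(2): n2:prim/v2/[-]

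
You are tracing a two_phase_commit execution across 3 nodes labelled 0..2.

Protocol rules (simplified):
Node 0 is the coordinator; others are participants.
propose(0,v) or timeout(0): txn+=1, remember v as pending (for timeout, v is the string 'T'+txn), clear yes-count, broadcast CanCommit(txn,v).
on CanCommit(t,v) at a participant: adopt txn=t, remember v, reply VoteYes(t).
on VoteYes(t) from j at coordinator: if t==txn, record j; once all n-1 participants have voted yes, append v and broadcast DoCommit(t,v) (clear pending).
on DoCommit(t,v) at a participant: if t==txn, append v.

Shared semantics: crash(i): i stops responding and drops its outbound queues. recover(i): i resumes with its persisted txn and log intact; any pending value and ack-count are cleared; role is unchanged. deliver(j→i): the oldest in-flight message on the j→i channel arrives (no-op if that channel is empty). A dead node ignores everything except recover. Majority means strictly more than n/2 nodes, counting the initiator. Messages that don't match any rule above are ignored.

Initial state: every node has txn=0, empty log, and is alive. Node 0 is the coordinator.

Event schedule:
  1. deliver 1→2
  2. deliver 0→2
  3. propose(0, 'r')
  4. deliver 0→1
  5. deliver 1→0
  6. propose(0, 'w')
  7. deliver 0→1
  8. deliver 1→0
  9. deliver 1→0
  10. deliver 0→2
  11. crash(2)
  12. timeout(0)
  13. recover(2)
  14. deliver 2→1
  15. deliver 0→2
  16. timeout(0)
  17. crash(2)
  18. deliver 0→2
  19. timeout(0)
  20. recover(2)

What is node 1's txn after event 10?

1. deliver 1→2:  nop
2. deliver 0→2:  nop
3. propose(0,'r'):  <0:coor t1 ->
4. deliver 0→1:  <1:part t1 ->
5. deliver 1→0:  nop
6. propose(0,'w'):  <0:coor t2 ->
7. deliver 0→1:  <1:part t2 ->
8. deliver 1→0:  nop
9. deliver 1→0:  nop
10. deliver 0→2:  <2:part t1 ->

2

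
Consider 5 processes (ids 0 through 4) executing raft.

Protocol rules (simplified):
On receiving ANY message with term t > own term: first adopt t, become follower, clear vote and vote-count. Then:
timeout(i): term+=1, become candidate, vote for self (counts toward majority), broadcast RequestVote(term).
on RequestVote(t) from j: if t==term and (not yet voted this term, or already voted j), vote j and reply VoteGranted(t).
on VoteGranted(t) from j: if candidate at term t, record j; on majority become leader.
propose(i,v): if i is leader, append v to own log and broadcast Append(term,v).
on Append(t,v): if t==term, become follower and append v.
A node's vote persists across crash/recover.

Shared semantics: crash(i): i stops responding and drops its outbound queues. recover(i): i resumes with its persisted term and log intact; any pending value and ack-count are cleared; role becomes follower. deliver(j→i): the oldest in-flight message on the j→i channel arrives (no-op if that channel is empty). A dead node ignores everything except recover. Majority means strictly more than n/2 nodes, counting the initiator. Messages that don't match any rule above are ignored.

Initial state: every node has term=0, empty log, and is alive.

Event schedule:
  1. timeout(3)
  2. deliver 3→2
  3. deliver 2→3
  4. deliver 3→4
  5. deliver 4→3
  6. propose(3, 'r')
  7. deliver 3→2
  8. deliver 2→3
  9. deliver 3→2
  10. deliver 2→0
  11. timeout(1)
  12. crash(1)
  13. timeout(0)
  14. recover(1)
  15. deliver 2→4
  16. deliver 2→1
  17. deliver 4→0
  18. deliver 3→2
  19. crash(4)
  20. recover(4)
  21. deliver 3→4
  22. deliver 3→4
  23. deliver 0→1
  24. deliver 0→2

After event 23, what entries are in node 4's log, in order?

r

e1 timeout(3): 3[cand,t=1,-]
e2 deliver 3→2: 2[foll,t=1,-]
e3 deliver 2→3: ·
e4 deliver 3→4: 4[foll,t=1,-]
e5 deliver 4→3: 3[lead,t=1,-]
e6 propose(3,'r'): 3[lead,t=1,r]
e7 deliver 3→2: 2[foll,t=1,r]
e8 deliver 2→3: ·
e9 deliver 3→2: ·
e10 deliver 2→0: ·
e11 timeout(1): 1[cand,t=1,-]
e12 crash(1): 1[✗cand,t=1,-]
e13 timeout(0): 0[cand,t=1,-]
e14 recover(1): 1[foll,t=1,-]
e15 deliver 2→4: ·
e16 deliver 2→1: ·
e17 deliver 4→0: ·
e18 deliver 3→2: ·
e19 crash(4): 4[✗foll,t=1,-]
e20 recover(4): 4[foll,t=1,-]
e21 deliver 3→4: 4[foll,t=1,r]
e22 deliver 3→4: ·
e23 deliver 0→1: ·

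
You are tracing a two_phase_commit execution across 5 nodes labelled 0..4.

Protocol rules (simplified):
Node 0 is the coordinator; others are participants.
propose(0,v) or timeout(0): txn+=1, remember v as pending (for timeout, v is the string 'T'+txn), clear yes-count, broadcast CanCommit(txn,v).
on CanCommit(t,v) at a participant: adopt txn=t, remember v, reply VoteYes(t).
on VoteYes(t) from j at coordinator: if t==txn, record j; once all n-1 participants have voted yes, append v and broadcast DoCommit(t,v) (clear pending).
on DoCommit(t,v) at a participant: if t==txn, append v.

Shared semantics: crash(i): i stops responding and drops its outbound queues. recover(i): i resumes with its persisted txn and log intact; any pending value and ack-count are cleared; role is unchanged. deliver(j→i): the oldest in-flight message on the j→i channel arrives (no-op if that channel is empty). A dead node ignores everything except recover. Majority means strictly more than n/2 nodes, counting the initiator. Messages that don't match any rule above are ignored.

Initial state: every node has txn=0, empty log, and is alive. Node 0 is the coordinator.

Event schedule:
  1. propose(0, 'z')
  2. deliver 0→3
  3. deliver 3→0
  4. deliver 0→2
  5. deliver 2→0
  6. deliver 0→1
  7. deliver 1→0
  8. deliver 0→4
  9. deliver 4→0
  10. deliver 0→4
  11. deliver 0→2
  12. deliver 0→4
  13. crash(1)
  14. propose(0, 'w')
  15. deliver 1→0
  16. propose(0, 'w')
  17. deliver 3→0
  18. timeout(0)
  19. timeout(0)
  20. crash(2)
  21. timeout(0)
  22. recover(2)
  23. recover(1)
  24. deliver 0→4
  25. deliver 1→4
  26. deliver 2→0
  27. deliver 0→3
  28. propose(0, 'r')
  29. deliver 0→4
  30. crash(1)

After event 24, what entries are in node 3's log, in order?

[1] propose(0,'z') → N0(coor t1 [-])
[2] deliver 0→3 → N3(part t1 [-])
[3] deliver 3→0 → ∅
[4] deliver 0→2 → N2(part t1 [-])
[5] deliver 2→0 → ∅
[6] deliver 0→1 → N1(part t1 [-])
[7] deliver 1→0 → ∅
[8] deliver 0→4 → N4(part t1 [-])
[9] deliver 4→0 → N0(coor t1 [z])
[10] deliver 0→4 → N4(part t1 [z])
[11] deliver 0→2 → N2(part t1 [z])
[12] deliver 0→4 → ∅
[13] crash(1) → N1(✗part t1 [-])
[14] propose(0,'w') → N0(coor t2 [z])
[15] deliver 1→0 → ∅
[16] propose(0,'w') → N0(coor t3 [z])
[17] deliver 3→0 → ∅
[18] timeout(0) → N0(coor t4 [z])
[19] timeout(0) → N0(coor t5 [z])
[20] crash(2) → N2(✗part t1 [z])
[21] timeout(0) → N0(coor t6 [z])
[22] recover(2) → N2(part t1 [z])
[23] recover(1) → N1(part t1 [-])
[24] deliver 0→4 → N4(part t2 [z])

empty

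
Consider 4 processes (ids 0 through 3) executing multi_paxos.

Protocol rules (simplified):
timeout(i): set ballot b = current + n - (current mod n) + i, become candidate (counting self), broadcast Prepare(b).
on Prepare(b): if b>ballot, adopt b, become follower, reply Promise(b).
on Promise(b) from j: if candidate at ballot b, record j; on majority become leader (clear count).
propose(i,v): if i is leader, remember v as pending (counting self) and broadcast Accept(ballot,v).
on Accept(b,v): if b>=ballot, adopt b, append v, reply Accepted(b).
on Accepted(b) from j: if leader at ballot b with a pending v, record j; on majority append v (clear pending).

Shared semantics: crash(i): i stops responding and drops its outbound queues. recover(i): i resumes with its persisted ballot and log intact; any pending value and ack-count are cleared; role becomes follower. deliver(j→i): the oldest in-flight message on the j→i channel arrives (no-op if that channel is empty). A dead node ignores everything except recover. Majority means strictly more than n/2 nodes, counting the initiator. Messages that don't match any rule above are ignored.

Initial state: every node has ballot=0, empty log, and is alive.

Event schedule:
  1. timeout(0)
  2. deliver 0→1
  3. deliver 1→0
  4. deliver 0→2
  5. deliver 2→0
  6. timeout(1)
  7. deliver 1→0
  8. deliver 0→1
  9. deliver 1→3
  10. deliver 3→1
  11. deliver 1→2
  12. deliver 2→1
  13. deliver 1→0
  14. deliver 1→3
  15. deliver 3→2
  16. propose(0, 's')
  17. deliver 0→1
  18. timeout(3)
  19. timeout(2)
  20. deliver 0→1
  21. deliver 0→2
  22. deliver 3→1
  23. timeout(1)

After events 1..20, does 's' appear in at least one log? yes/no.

1. timeout(0):  <0:cand b4 ->
2. deliver 0→1:  <1:foll b4 ->
3. deliver 1→0:  nop
4. deliver 0→2:  <2:foll b4 ->
5. deliver 2→0:  <0:lead b4 ->
6. timeout(1):  <1:cand b9 ->
7. deliver 1→0:  <0:foll b9 ->
8. deliver 0→1:  nop
9. deliver 1→3:  <3:foll b9 ->
10. deliver 3→1:  <1:lead b9 ->
11. deliver 1→2:  <2:foll b9 ->
12. deliver 2→1:  nop
13. deliver 1→0:  nop
14. deliver 1→3:  nop
15. deliver 3→2:  nop
16. propose(0,'s'):  nop
17. deliver 0→1:  nop
18. timeout(3):  <3:cand b15 ->
19. timeout(2):  <2:cand b14 ->
20. deliver 0→1:  nop

no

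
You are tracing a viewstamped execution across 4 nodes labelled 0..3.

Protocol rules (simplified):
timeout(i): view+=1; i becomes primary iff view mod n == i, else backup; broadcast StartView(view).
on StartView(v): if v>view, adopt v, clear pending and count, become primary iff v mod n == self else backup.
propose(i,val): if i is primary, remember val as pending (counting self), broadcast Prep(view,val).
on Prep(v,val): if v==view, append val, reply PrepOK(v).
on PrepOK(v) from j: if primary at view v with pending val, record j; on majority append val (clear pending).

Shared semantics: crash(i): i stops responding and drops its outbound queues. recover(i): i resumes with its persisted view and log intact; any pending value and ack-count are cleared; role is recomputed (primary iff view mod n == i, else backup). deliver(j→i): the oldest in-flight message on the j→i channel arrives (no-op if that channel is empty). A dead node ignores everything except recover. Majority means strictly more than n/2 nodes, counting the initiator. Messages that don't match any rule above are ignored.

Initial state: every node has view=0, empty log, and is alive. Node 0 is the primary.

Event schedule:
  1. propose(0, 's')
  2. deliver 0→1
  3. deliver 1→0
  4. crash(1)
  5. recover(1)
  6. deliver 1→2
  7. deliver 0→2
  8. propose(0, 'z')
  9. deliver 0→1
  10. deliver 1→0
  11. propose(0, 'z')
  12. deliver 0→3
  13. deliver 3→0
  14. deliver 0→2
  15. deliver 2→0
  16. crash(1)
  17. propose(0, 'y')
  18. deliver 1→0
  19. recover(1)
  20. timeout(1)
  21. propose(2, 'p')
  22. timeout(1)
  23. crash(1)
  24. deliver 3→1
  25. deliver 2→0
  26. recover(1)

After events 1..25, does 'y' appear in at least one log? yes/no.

1. propose(0,'s'):  nop
2. deliver 0→1:  <1:back v0 s>
3. deliver 1→0:  nop
4. crash(1):  <1:✗back v0 s>
5. recover(1):  <1:back v0 s>
6. deliver 1→2:  nop
7. deliver 0→2:  <2:back v0 s>
8. propose(0,'z'):  nop
9. deliver 0→1:  <1:back v0 s,z>
10. deliver 1→0:  nop
11. propose(0,'z'):  nop
12. deliver 0→3:  <3:back v0 s>
13. deliver 3→0:  nop
14. deliver 0→2:  <2:back v0 s,z>
15. deliver 2→0:  <0:prim v0 z>
16. crash(1):  <1:✗back v0 s,z>
17. propose(0,'y'):  nop
18. deliver 1→0:  nop
19. recover(1):  <1:back v0 s,z>
20. timeout(1):  <1:prim v1 s,z>
21. propose(2,'p'):  nop
22. timeout(1):  <1:back v2 s,z>
23. crash(1):  <1:✗back v2 s,z>
24. deliver 3→1:  nop
25. deliver 2→0:  nop

no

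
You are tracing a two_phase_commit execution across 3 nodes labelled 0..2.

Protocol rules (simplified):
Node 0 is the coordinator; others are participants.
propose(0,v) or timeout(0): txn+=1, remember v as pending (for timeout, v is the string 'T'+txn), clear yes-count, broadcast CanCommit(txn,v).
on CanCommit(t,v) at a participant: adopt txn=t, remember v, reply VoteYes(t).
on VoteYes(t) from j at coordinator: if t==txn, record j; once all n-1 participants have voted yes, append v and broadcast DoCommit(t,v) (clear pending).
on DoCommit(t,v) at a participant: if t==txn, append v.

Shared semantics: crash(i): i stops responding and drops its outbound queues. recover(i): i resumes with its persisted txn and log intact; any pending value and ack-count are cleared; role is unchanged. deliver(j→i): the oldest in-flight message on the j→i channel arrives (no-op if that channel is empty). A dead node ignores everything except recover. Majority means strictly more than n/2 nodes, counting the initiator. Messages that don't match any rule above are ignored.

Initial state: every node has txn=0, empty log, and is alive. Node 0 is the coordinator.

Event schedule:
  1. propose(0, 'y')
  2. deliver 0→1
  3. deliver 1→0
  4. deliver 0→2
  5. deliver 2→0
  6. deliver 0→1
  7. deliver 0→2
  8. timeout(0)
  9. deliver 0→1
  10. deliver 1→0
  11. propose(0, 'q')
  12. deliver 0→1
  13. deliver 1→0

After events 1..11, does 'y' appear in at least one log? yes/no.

1. propose(0,'y'):  <0:coor t1 ->
2. deliver 0→1:  <1:part t1 ->
3. deliver 1→0:  nop
4. deliver 0→2:  <2:part t1 ->
5. deliver 2→0:  <0:coor t1 y>
6. deliver 0→1:  <1:part t1 y>
7. deliver 0→2:  <2:part t1 y>
8. timeout(0):  <0:coor t2 y>
9. deliver 0→1:  <1:part t2 y>
10. deliver 1→0:  nop
11. propose(0,'q'):  <0:coor t3 y>

yes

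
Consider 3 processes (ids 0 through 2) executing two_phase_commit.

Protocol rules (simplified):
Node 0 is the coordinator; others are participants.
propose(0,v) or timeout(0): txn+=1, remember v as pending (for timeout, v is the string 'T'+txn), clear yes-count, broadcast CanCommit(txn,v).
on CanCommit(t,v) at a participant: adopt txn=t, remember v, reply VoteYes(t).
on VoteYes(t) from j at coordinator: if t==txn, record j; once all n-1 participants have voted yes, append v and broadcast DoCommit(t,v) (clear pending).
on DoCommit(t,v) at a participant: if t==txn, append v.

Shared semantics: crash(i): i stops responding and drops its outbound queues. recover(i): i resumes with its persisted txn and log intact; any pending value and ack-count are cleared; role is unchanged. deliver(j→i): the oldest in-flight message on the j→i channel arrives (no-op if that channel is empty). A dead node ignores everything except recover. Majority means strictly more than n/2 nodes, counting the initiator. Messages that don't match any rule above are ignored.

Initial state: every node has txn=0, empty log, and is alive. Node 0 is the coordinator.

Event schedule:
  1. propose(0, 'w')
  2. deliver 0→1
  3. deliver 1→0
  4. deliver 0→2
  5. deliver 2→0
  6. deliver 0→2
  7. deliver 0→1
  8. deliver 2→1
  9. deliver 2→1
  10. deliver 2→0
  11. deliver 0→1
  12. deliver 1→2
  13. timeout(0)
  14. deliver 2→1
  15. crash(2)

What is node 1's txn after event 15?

step 1 propose(0,'w'): 0={coor,t=1,log=-}
step 2 deliver 0→1: 1={part,t=1,log=-}
step 3 deliver 1→0: —
step 4 deliver 0→2: 2={part,t=1,log=-}
step 5 deliver 2→0: 0={coor,t=1,log=w}
step 6 deliver 0→2: 2={part,t=1,log=w}
step 7 deliver 0→1: 1={part,t=1,log=w}
step 8 deliver 2→1: —
step 9 deliver 2→1: —
step 10 deliver 2→0: —
step 11 deliver 0→1: —
step 12 deliver 1→2: —
step 13 timeout(0): 0={coor,t=2,log=w}
step 14 deliver 2→1: —
step 15 crash(2): 2={✗part,t=1,log=w}

1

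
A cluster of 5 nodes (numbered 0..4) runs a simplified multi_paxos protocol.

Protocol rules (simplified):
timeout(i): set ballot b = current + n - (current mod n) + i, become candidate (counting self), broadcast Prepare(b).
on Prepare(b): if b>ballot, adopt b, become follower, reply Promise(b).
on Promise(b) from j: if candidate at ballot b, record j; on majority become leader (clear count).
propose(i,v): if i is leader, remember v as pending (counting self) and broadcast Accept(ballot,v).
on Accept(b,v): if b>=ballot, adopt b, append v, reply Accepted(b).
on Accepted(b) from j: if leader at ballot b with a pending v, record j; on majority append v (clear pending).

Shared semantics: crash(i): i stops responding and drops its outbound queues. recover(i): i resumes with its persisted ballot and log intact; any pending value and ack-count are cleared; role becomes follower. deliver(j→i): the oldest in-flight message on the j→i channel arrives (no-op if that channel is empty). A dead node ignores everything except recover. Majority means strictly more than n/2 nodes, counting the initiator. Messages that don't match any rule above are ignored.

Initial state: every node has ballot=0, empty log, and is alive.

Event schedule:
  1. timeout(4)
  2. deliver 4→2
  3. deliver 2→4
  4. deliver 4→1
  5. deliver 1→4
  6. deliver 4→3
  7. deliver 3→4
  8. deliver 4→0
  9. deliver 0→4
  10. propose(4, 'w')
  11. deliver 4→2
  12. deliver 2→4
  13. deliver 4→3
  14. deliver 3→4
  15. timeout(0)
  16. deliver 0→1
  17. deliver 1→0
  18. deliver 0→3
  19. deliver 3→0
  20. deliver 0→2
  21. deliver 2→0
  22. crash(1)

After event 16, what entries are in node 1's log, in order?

[1] timeout(4) → N4(cand b9 [-])
[2] deliver 4→2 → N2(foll b9 [-])
[3] deliver 2→4 → ∅
[4] deliver 4→1 → N1(foll b9 [-])
[5] deliver 1→4 → N4(lead b9 [-])
[6] deliver 4→3 → N3(foll b9 [-])
[7] deliver 3→4 → ∅
[8] deliver 4→0 → N0(foll b9 [-])
[9] deliver 0→4 → ∅
[10] propose(4,'w') → ∅
[11] deliver 4→2 → N2(foll b9 [w])
[12] deliver 2→4 → ∅
[13] deliver 4→3 → N3(foll b9 [w])
[14] deliver 3→4 → N4(lead b9 [w])
[15] timeout(0) → N0(cand b10 [-])
[16] deliver 0→1 → N1(foll b10 [-])

empty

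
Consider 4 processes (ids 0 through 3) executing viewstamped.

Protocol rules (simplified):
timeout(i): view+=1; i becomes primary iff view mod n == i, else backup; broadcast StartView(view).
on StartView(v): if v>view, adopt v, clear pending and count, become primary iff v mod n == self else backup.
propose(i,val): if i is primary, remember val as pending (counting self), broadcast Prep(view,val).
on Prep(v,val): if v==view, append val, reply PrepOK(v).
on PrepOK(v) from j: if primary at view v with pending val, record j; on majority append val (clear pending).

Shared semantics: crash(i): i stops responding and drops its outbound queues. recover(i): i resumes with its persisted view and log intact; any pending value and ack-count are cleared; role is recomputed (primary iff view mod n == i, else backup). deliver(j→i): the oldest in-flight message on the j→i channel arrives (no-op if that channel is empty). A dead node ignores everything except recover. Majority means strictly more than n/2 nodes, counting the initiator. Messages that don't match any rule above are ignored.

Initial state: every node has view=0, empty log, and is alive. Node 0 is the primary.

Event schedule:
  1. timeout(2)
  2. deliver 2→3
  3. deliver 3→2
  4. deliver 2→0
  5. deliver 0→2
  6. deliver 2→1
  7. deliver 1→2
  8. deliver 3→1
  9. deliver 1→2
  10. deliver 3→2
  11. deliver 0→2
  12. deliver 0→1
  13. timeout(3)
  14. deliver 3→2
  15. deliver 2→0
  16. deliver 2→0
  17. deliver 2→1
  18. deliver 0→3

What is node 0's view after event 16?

after 1 — timeout(2): n2:back/v1/[-]
after 2 — deliver 2→3: n3:back/v1/[-]
after 3 — deliver 3→2: ·
after 4 — deliver 2→0: n0:back/v1/[-]
after 5 — deliver 0→2: ·
after 6 — deliver 2→1: n1:prim/v1/[-]
after 7 — deliver 1→2: ·
after 8 — deliver 3→1: ·
after 9 — deliver 1→2: ·
after 10 — deliver 3→2: ·
after 11 — deliver 0→2: ·
after 12 — deliver 0→1: ·
after 13 — timeout(3): n3:back/v2/[-]
after 14 — deliver 3→2: n2:prim/v2/[-]
after 15 — deliver 2→0: ·
after 16 — deliver 2→0: ·

1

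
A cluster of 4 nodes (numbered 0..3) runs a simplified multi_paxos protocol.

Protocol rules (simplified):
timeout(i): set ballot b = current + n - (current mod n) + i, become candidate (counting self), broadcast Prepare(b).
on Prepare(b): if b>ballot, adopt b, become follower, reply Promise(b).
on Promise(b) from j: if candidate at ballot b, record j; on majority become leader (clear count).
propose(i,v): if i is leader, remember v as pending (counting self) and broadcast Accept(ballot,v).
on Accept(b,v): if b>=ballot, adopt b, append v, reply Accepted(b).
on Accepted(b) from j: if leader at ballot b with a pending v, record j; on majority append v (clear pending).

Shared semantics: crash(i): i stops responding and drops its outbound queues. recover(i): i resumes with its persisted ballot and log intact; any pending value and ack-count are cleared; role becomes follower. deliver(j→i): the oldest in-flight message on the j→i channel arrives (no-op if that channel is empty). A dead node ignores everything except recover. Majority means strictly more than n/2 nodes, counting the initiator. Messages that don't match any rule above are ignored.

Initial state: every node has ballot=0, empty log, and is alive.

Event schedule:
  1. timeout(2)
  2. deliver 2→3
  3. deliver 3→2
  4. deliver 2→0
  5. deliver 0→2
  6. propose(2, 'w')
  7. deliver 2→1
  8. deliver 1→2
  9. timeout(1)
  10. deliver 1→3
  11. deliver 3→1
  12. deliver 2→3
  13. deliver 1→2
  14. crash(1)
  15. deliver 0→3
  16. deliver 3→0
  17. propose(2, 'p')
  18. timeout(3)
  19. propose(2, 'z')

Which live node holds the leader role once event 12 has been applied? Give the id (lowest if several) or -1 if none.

step 1 timeout(2): 2={cand,b=6,log=-}
step 2 deliver 2→3: 3={foll,b=6,log=-}
step 3 deliver 3→2: —
step 4 deliver 2→0: 0={foll,b=6,log=-}
step 5 deliver 0→2: 2={lead,b=6,log=-}
step 6 propose(2,'w'): —
step 7 deliver 2→1: 1={foll,b=6,log=-}
step 8 deliver 1→2: —
step 9 timeout(1): 1={cand,b=9,log=-}
step 10 deliver 1→3: 3={foll,b=9,log=-}
step 11 deliver 3→1: —
step 12 deliver 2→3: —

2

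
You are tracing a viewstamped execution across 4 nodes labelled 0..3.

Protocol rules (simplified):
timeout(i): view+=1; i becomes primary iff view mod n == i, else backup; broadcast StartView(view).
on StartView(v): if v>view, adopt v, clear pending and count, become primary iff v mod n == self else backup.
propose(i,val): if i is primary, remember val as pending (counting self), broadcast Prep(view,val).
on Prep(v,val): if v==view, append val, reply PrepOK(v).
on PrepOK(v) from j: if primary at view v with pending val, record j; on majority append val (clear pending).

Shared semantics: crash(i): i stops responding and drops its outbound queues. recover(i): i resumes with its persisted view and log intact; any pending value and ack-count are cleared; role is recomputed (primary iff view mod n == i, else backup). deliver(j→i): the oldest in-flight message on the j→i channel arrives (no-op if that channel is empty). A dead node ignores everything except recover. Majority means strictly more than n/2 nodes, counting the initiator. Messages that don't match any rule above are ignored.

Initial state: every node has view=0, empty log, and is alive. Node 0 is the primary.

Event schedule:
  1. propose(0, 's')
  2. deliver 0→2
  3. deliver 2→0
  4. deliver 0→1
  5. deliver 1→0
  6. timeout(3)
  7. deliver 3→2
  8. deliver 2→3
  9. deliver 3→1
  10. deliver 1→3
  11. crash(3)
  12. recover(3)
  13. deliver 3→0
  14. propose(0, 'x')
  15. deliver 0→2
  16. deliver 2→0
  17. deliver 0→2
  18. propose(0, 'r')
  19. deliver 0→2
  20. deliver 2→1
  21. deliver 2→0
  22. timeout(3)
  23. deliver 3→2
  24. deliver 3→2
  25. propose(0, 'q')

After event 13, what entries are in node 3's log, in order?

empty

step 1 propose(0,'s'): —
step 2 deliver 0→2: 2={back,v=0,log=s}
step 3 deliver 2→0: —
step 4 deliver 0→1: 1={back,v=0,log=s}
step 5 deliver 1→0: 0={prim,v=0,log=s}
step 6 timeout(3): 3={back,v=1,log=-}
step 7 deliver 3→2: 2={back,v=1,log=s}
step 8 deliver 2→3: —
step 9 deliver 3→1: 1={prim,v=1,log=s}
step 10 deliver 1→3: —
step 11 crash(3): 3={✗back,v=1,log=-}
step 12 recover(3): 3={back,v=1,log=-}
step 13 deliver 3→0: —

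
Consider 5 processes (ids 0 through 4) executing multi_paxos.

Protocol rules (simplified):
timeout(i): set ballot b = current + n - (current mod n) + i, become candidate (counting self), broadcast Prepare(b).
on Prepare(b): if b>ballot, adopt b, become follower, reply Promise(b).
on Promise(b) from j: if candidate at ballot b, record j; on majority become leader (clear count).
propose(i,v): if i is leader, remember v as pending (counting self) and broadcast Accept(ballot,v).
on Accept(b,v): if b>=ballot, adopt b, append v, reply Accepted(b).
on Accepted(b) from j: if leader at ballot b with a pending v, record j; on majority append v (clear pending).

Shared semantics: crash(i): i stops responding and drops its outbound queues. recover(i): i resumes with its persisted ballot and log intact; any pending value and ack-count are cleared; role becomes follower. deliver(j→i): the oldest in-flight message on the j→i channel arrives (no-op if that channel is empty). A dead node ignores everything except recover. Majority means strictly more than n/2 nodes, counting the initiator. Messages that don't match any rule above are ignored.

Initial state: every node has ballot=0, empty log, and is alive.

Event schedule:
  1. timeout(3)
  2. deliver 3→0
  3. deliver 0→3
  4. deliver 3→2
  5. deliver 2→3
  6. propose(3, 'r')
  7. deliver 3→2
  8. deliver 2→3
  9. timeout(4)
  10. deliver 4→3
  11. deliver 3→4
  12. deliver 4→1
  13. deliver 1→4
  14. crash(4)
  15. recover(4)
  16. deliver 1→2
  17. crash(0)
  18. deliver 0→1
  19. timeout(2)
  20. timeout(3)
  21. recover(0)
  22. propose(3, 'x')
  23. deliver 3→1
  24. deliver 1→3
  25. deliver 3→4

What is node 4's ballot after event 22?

after 1 — timeout(3): n3:cand/b8/[-]
after 2 — deliver 3→0: n0:foll/b8/[-]
after 3 — deliver 0→3: ·
after 4 — deliver 3→2: n2:foll/b8/[-]
after 5 — deliver 2→3: n3:lead/b8/[-]
after 6 — propose(3,'r'): ·
after 7 — deliver 3→2: n2:foll/b8/[r]
after 8 — deliver 2→3: ·
after 9 — timeout(4): n4:cand/b9/[-]
after 10 — deliver 4→3: n3:foll/b9/[-]
after 11 — deliver 3→4: ·
after 12 — deliver 4→1: n1:foll/b9/[-]
after 13 — deliver 1→4: ·
after 14 — crash(4): n4:✗cand/b9/[-]
after 15 — recover(4): n4:foll/b9/[-]
after 16 — deliver 1→2: ·
after 17 — crash(0): n0:✗foll/b8/[-]
after 18 — deliver 0→1: ·
after 19 — timeout(2): n2:cand/b12/[r]
after 20 — timeout(3): n3:cand/b13/[-]
after 21 — recover(0): n0:foll/b8/[-]
after 22 — propose(3,'x'): ·

9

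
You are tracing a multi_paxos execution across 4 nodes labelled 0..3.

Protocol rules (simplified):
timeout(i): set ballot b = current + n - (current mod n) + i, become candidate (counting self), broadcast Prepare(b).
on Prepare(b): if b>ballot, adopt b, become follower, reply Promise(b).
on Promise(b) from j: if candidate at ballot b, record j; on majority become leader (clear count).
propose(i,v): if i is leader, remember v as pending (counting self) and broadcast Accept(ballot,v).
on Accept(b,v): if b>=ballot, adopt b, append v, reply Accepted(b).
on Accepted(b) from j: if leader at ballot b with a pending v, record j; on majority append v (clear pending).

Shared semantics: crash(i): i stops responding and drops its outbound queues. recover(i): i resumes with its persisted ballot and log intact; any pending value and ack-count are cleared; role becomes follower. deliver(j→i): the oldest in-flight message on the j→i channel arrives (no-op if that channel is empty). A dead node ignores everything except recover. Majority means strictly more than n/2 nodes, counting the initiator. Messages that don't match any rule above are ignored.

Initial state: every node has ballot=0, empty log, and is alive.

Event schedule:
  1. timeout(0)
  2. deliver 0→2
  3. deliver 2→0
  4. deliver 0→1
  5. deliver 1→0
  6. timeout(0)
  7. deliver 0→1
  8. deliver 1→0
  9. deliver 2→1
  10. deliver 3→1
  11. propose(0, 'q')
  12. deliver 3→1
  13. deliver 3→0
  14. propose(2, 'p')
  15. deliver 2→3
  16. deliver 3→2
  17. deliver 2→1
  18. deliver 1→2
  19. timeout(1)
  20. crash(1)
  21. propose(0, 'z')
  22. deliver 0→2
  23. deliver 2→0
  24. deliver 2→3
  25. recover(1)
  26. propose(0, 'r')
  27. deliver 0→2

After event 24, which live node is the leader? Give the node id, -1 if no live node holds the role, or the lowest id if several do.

[1] timeout(0) → N0(cand b4 [-])
[2] deliver 0→2 → N2(foll b4 [-])
[3] deliver 2→0 → ∅
[4] deliver 0→1 → N1(foll b4 [-])
[5] deliver 1→0 → N0(lead b4 [-])
[6] timeout(0) → N0(cand b8 [-])
[7] deliver 0→1 → N1(foll b8 [-])
[8] deliver 1→0 → ∅
[9] deliver 2→1 → ∅
[10] deliver 3→1 → ∅
[11] propose(0,'q') → ∅
[12] deliver 3→1 → ∅
[13] deliver 3→0 → ∅
[14] propose(2,'p') → ∅
[15] deliver 2→3 → ∅
[16] deliver 3→2 → ∅
[17] deliver 2→1 → ∅
[18] deliver 1→2 → ∅
[19] timeout(1) → N1(cand b13 [-])
[20] crash(1) → N1(✗cand b13 [-])
[21] propose(0,'z') → ∅
[22] deliver 0→2 → N2(foll b8 [-])
[23] deliver 2→0 → N0(lead b8 [-])
[24] deliver 2→3 → ∅

0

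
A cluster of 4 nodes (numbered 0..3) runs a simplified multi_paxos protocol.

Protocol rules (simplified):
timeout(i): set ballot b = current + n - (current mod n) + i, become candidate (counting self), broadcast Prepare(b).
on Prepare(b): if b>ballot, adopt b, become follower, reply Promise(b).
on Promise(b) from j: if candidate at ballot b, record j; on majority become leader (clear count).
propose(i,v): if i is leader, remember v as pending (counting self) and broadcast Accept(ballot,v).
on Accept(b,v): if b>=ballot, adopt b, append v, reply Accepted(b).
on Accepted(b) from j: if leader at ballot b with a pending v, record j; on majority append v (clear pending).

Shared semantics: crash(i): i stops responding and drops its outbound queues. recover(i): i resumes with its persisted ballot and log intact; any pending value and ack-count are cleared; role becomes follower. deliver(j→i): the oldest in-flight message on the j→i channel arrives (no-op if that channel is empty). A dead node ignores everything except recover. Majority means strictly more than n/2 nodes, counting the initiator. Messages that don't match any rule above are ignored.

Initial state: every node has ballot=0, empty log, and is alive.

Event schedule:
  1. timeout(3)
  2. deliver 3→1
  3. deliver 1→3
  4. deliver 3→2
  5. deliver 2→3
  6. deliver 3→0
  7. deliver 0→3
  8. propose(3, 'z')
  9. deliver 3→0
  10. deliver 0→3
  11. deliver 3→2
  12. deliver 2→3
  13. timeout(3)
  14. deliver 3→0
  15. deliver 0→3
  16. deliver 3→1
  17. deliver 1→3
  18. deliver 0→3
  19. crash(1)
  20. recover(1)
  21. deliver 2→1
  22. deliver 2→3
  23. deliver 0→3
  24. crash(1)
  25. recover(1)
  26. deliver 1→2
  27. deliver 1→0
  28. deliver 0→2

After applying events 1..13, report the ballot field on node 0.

7

e1 timeout(3): 3[cand,b=7,-]
e2 deliver 3→1: 1[foll,b=7,-]
e3 deliver 1→3: ·
e4 deliver 3→2: 2[foll,b=7,-]
e5 deliver 2→3: 3[lead,b=7,-]
e6 deliver 3→0: 0[foll,b=7,-]
e7 deliver 0→3: ·
e8 propose(3,'z'): ·
e9 deliver 3→0: 0[foll,b=7,z]
e10 deliver 0→3: ·
e11 deliver 3→2: 2[foll,b=7,z]
e12 deliver 2→3: 3[lead,b=7,z]
e13 timeout(3): 3[cand,b=11,z]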